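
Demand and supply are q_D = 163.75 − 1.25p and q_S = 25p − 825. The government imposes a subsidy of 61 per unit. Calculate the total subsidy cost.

In inverse form: demand p = 131 − 0.8q, supply p = 33 + 0.04q.
Competitive equilibrium: 131 − 0.8q = 33 + 0.04q → q* = 116.6667, p* = 37.6667.
The subsidy lowers effective supply by 61: p = 0.04q − 28.
New quantity: 131 − 0.8q = 0.04q − 28 → q' = 189.2857.
Total subsidy cost = 61 × 189.2857 = 11546.43.

11546.43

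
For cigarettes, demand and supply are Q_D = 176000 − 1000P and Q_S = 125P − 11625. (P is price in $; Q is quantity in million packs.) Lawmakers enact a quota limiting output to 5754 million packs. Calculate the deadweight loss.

$54128.54 million

In inverse form: demand P = 176 − 0.001Q, supply P = 93 + 0.008Q.
Competitive equilibrium: 176 − 0.001Q = 93 + 0.008Q → Q* = 9222.2222, P* = 166.7778.
At Q = 5754: demand price = 176 − 0.001·5754 = 170.246; supply price = 93 + 0.008·5754 = 139.032.
ΔQ = 9222.2222 − 5754 = 3468.2222; wedge = 170.246 − 139.032 = 31.214.
The triangle = ½ × 3468.2222 × 31.214 = $54128.54 million.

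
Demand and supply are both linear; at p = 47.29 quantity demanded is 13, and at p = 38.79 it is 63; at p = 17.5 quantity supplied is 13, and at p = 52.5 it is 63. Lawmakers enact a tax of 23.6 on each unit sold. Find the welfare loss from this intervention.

320.09

Demand slope = (38.79 − 47.29)/(63 − 13) = −0.17, so p = 49.5 − 0.17q.
Supply slope = (52.5 − 17.5)/(63 − 13) = 0.7, so p = 8.4 + 0.7q.
Competitive equilibrium: 49.5 − 0.17q = 8.4 + 0.7q → q* = 47.2414, p* = 41.469.
With the tax, the buyer price exceeds the seller price by 23.6: (49.5 − 0.17q) − (8.4 + 0.7q) = 23.6 → q' = 20.1149.
Δq = 47.2414 − 20.1149 = 27.1265; the wedge equals the tax, 23.6.
The triangle = ½ × 27.1265 × 23.6 = 320.09.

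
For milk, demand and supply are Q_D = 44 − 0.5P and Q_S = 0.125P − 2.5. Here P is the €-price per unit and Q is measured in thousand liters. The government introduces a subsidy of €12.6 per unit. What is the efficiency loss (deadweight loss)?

€7.938 thousand

In inverse form: demand P = 88 − 2Q, supply P = 20 + 8Q.
Competitive equilibrium: 88 − 2Q = 20 + 8Q → Q* = 6.8, P* = 74.4.
The subsidy lowers effective supply by 12.6: P = 7.4 + 8Q.
New quantity: 88 − 2Q = 7.4 + 8Q → Q' = 8.06.
Overproduction ΔQ = 8.06 − 6.8 = 1.26; wedge = subsidy = 12.6.
The triangle = ½ × 1.26 × 12.6 = €7.938 thousand.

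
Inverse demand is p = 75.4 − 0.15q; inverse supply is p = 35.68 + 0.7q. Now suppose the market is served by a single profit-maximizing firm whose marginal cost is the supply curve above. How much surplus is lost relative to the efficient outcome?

20.88

Competitive equilibrium: 75.4 − 0.15q = 35.68 + 0.7q → q* = 46.7294, p* = 68.3906.
Marginal revenue: MR = 75.4 − 0.3q. Set MR = MC: 75.4 − 0.3q = 35.68 + 0.7q → q_m = 39.72.
Price p_m = 75.4 − 0.15·39.72 = 69.442; MC(q_m) = 35.68 + 0.7·39.72 = 63.484.
Competitive q* = 46.7294, so Δq = 7.0094; wedge = 69.442 − 63.484 = 5.958.
Deadweight loss = ½ × 7.0094 × 5.958 = 20.88.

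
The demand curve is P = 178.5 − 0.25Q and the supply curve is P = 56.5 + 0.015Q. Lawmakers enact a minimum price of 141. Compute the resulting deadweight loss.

Competitive equilibrium: 178.5 − 0.25Q = 56.5 + 0.015Q → Q* = 460.3774, P* = 63.4057.
At the floor P = 141, quantity demanded = (178.5 − 141)/0.25 = 150.
Sellers' marginal cost at Q' = 150: 56.5 + 0.015·150 = 58.75.
ΔQ = 460.3774 − 150 = 310.3774; wedge = 141 − 58.75 = 82.25.
DWL = ½ × 310.3774 × 82.25 = 12764.27.

12764.27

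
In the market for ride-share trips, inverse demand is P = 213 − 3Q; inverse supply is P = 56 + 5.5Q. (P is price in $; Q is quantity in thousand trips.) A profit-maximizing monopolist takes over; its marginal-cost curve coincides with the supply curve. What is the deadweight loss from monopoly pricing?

Competitive equilibrium: 213 − 3Q = 56 + 5.5Q → Q* = 18.4706, P* = 157.5882.
Marginal revenue: MR = 213 − 6Q. Set MR = MC: 213 − 6Q = 56 + 5.5Q → Q_m = 13.6522.
Price P_m = 213 − 3·13.6522 = 172.0434; MC(Q_m) = 56 + 5.5·13.6522 = 131.0871.
Competitive Q* = 18.4706, so ΔQ = 4.8184; wedge = 172.0434 − 131.0871 = 40.9563.
Deadweight loss = ½ × 4.8184 × 40.9563 = $98.67 thousand.

$98.67 thousand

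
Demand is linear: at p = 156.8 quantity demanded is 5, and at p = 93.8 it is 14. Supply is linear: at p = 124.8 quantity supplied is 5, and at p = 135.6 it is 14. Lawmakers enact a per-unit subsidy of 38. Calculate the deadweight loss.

88.05

Demand slope = (93.8 − 156.8)/(14 − 5) = −7, so p = 191.8 − 7q.
Supply slope = (135.6 − 124.8)/(14 − 5) = 1.2, so p = 118.8 + 1.2q.
Competitive equilibrium: 191.8 − 7q = 118.8 + 1.2q → q* = 8.9024, p* = 129.4829.
The subsidy lowers effective supply by 38: p = 80.8 + 1.2q.
New quantity: 191.8 − 7q = 80.8 + 1.2q → q' = 13.5366.
Overproduction Δq = 13.5366 − 8.9024 = 4.6342; wedge = subsidy = 38.
Welfare loss = ½ × 4.6342 × 38 = 88.05.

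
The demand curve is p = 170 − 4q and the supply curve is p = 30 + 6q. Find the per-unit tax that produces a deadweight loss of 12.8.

Competitive equilibrium: 170 − 4q = 30 + 6q → q* = 14, p* = 114.
A tax t gives Δq = t/10 and wedge t, so DWL = t²/20.
t²/20 = 12.8 → t² = 256 → t = 16.

16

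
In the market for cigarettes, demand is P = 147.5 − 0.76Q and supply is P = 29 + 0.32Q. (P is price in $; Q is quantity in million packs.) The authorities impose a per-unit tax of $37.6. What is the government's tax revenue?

Competitive equilibrium: 147.5 − 0.76Q = 29 + 0.32Q → Q* = 109.7222, P* = 64.1111.
With the tax, the buyer price exceeds the seller price by 37.6: (147.5 − 0.76Q) − (29 + 0.32Q) = 37.6 → Q' = 74.9074.
Tax revenue = 37.6 × 74.9074 = $2816.52 million.

$2816.52 million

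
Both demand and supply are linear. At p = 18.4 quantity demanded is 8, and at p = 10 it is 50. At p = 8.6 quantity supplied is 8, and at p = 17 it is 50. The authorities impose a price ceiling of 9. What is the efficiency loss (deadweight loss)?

Demand slope = (10 − 18.4)/(50 − 8) = −0.2, so p = 20 − 0.2q.
Supply slope = (17 − 8.6)/(50 − 8) = 0.2, so p = 7 + 0.2q.
Competitive equilibrium: 20 − 0.2q = 7 + 0.2q → q* = 32.5, p* = 13.5.
At the ceiling p = 9, quantity supplied = (9 − 7)/0.2 = 10.
Willingness to pay at q' = 10: 20 − 0.2·10 = 18.
Δq = 32.5 − 10 = 22.5; wedge = 18 − 9 = 9.
DWL = ½ × 22.5 × 9 = 101.25.

101.25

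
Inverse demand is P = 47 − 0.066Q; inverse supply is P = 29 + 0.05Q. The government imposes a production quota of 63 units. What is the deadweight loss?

Competitive equilibrium: 47 − 0.066Q = 29 + 0.05Q → Q* = 155.1724, P* = 36.7586.
At Q = 63: demand price = 47 − 0.066·63 = 42.842; supply price = 29 + 0.05·63 = 32.15.
ΔQ = 155.1724 − 63 = 92.1724; wedge = 42.842 − 32.15 = 10.692.
DWL = ½ × 92.1724 × 10.692 = 492.75.

492.75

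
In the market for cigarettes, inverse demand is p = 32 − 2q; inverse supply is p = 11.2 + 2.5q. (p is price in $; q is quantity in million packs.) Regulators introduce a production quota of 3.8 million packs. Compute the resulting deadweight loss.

$1.52 million

Competitive equilibrium: 32 − 2q = 11.2 + 2.5q → q* = 4.6222, p* = 22.7556.
At q = 3.8: demand price = 32 − 2·3.8 = 24.4; supply price = 11.2 + 2.5·3.8 = 20.7.
Δq = 4.6222 − 3.8 = 0.8222; wedge = 24.4 − 20.7 = 3.7.
The triangle = ½ × 0.8222 × 3.7 = $1.52 million.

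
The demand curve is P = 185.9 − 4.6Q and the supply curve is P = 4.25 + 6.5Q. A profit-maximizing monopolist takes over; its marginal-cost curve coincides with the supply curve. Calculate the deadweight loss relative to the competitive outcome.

127.60

Competitive equilibrium: 185.9 − 4.6Q = 4.25 + 6.5Q → Q* = 16.36486, P* = 110.62162.
Marginal revenue: MR = 185.9 − 9.2Q. Set MR = MC: 185.9 − 9.2Q = 4.25 + 6.5Q → Q_m = 11.57006.
Price P_m = 185.9 − 4.6·11.57006 = 132.67772; MC(Q_m) = 4.25 + 6.5·11.57006 = 79.45539.
Competitive Q* = 16.36486, so ΔQ = 4.7948; wedge = 132.67772 − 79.45539 = 53.22233.
DWL = ½ × 4.7948 × 53.22233 = 127.60.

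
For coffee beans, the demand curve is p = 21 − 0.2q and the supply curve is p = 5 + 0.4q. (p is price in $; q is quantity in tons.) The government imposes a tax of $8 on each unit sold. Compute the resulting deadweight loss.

$53.33

Competitive equilibrium: 21 − 0.2q = 5 + 0.4q → q* = 26.6667, p* = 15.6667.
With the tax, the buyer price exceeds the seller price by 8: (21 − 0.2q) − (5 + 0.4q) = 8 → q' = 13.3333.
Δq = 26.6667 − 13.3333 = 13.3334; the wedge equals the tax, 8.
The triangle = ½ × 13.3334 × 8 = $53.33.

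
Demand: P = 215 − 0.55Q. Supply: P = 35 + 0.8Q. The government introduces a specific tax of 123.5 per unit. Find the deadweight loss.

Competitive equilibrium: 215 − 0.55Q = 35 + 0.8Q → Q* = 133.3333, P* = 141.6667.
With the tax, the buyer price exceeds the seller price by 123.5: (215 − 0.55Q) − (35 + 0.8Q) = 123.5 → Q' = 41.8519.
ΔQ = 133.3333 − 41.8519 = 91.4814; the wedge equals the tax, 123.5.
DWL = ½ × 91.4814 × 123.5 = 5648.98.

5648.98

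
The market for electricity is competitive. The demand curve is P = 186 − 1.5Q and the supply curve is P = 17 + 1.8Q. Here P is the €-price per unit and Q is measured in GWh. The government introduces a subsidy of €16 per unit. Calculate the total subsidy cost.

Competitive equilibrium: 186 − 1.5Q = 17 + 1.8Q → Q* = 51.2121, P* = 109.1818.
The subsidy lowers effective supply by 16: P = 1 + 1.8Q.
New quantity: 186 − 1.5Q = 1 + 1.8Q → Q' = 56.0606.
Total subsidy cost = 16 × 56.0606 = €896.97.

€896.97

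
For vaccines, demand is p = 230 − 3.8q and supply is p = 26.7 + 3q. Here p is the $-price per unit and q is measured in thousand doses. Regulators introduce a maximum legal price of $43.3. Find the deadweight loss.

$2018.21 thousand

Competitive equilibrium: 230 − 3.8q = 26.7 + 3q → q* = 29.89706, p* = 116.39118.
At the ceiling p = 43.3, quantity supplied = (43.3 − 26.7)/3 = 5.53333.
Willingness to pay at q' = 5.53333: 230 − 3.8·5.53333 = 208.97335.
Δq = 29.89706 − 5.53333 = 24.36373; wedge = 208.97335 − 43.3 = 165.67335.
Welfare loss = ½ × 24.36373 × 165.67335 = $2018.21 thousand.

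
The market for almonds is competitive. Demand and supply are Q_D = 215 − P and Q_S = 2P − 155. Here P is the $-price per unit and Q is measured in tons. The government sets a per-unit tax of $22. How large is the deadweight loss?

$161.33

In inverse form: demand P = 215 − Q, supply P = 77.5 + 0.5Q.
Competitive equilibrium: 215 − Q = 77.5 + 0.5Q → Q* = 91.6667, P* = 123.3333.
With the tax, the buyer price exceeds the seller price by 22: (215 − Q) − (77.5 + 0.5Q) = 22 → Q' = 77.
ΔQ = 91.6667 − 77 = 14.6667; the wedge equals the tax, 22.
The triangle = ½ × 14.6667 × 22 = $161.33.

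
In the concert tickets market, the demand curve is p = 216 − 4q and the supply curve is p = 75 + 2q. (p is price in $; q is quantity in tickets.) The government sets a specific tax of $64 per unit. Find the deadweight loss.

Competitive equilibrium: 216 − 4q = 75 + 2q → q* = 23.5, p* = 122.
With the tax, the buyer price exceeds the seller price by 64: (216 − 4q) − (75 + 2q) = 64 → q' = 12.8333.
Δq = 23.5 − 12.8333 = 10.6667; the wedge equals the tax, 64.
The triangle = ½ × 10.6667 × 64 = $341.33.

$341.33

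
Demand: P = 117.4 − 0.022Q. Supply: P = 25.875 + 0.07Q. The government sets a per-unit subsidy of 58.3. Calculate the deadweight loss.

18472.23

Competitive equilibrium: 117.4 − 0.022Q = 25.875 + 0.07Q → Q* = 994.837, P* = 95.5136.
The subsidy lowers effective supply by 58.3: P = 0.07Q − 32.425.
New quantity: 117.4 − 0.022Q = 0.07Q − 32.425 → Q' = 1628.5326.
Overproduction ΔQ = 1628.5326 − 994.837 = 633.6956; wedge = subsidy = 58.3.
DWL = ½ × 633.6956 × 58.3 = 18472.23.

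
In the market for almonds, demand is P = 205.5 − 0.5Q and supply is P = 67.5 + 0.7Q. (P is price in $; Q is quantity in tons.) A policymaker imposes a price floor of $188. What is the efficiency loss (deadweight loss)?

Competitive equilibrium: 205.5 − 0.5Q = 67.5 + 0.7Q → Q* = 115, P* = 148.
At the floor P = 188, quantity demanded = (205.5 − 188)/0.5 = 35.
Sellers' marginal cost at Q' = 35: 67.5 + 0.7·35 = 92.
ΔQ = 115 − 35 = 80; wedge = 188 − 92 = 96.
The triangle = ½ × 80 × 96 = $3840.

$3840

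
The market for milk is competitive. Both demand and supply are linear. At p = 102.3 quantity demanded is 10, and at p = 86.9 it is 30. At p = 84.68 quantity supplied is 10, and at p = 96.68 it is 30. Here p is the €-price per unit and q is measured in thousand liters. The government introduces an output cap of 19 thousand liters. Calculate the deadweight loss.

€10.21 thousand

Demand slope = (86.9 − 102.3)/(30 − 10) = −0.77, so p = 110 − 0.77q.
Supply slope = (96.68 − 84.68)/(30 − 10) = 0.6, so p = 78.68 + 0.6q.
Competitive equilibrium: 110 − 0.77q = 78.68 + 0.6q → q* = 22.8613, p* = 92.3968.
At q = 19: demand price = 110 − 0.77·19 = 95.37; supply price = 78.68 + 0.6·19 = 90.08.
Δq = 22.8613 − 19 = 3.8613; wedge = 95.37 − 90.08 = 5.29.
Deadweight loss = ½ × 3.8613 × 5.29 = €10.21 thousand.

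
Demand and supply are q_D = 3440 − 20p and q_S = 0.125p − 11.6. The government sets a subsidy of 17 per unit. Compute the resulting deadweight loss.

17.95

In inverse form: demand p = 172 − 0.05q, supply p = 92.8 + 8q.
Competitive equilibrium: 172 − 0.05q = 92.8 + 8q → q* = 9.8385, p* = 171.5081.
The subsidy lowers effective supply by 17: p = 75.8 + 8q.
New quantity: 172 − 0.05q = 75.8 + 8q → q' = 11.9503.
Overproduction Δq = 11.9503 − 9.8385 = 2.1118; wedge = subsidy = 17.
Welfare loss = ½ × 2.1118 × 17 = 17.95.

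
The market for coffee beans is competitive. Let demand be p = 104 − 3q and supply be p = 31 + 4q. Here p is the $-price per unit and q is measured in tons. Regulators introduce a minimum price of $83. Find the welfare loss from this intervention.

Competitive equilibrium: 104 − 3q = 31 + 4q → q* = 10.4286, p* = 72.7143.
At the floor p = 83, quantity demanded = (104 − 83)/3 = 7.
Sellers' marginal cost at q' = 7: 31 + 4·7 = 59.
Δq = 10.4286 − 7 = 3.4286; wedge = 83 − 59 = 24.
DWL = ½ × 3.4286 × 24 = $41.14.

$41.14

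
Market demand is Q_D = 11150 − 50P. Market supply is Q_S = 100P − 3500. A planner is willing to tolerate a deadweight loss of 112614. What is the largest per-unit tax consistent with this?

82.2

In inverse form: demand P = 223 − 0.02Q, supply P = 35 + 0.01Q.
Competitive equilibrium: 223 − 0.02Q = 35 + 0.01Q → Q* = 6266.6667, P* = 97.6667.
A tax t gives ΔQ = t/0.03 and wedge t, so DWL = t²/0.06.
t²/0.06 = 112614 → t² = 6756.84 → t = 82.2.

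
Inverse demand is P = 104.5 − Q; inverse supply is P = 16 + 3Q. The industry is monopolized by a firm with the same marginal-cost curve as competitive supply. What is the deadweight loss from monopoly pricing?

Competitive equilibrium: 104.5 − Q = 16 + 3Q → Q* = 22.125, P* = 82.375.
Marginal revenue: MR = 104.5 − 2Q. Set MR = MC: 104.5 − 2Q = 16 + 3Q → Q_m = 17.7.
Price P_m = 104.5 − 1·17.7 = 86.8; MC(Q_m) = 16 + 3·17.7 = 69.1.
Competitive Q* = 22.125, so ΔQ = 4.425; wedge = 86.8 − 69.1 = 17.7.
The triangle = ½ × 4.425 × 17.7 = 39.16.

39.16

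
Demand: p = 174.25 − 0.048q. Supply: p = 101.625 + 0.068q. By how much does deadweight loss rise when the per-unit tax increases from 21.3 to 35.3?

3415.52

Competitive equilibrium: 174.25 − 0.048q = 101.625 + 0.068q → q* = 626.0776, p* = 144.1983.
For a per-unit tax t: Δq = t/0.116, so DWL = ½·t·(t/0.116) = t²/0.232.
At t = 21.3: DWL = 1955.56. At t = 35.3: DWL = 5371.078.
Increase = 5371.078 − 1955.56 = 3415.52.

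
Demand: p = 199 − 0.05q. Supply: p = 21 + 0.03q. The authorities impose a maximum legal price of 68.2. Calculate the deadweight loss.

Competitive equilibrium: 199 − 0.05q = 21 + 0.03q → q* = 2225, p* = 87.75.
At the ceiling p = 68.2, quantity supplied = (68.2 − 21)/0.03 = 1573.33333.
Willingness to pay at q' = 1573.33333: 199 − 0.05·1573.33333 = 120.33333.
Δq = 2225 − 1573.33333 = 651.66667; wedge = 120.33333 − 68.2 = 52.13333.
DWL = ½ × 651.66667 × 52.13333 = 16986.78.

16986.78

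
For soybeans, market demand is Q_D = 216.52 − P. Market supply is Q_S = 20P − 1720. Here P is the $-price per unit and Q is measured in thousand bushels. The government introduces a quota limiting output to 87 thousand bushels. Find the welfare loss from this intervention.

In inverse form: demand P = 216.52 − Q, supply P = 86 + 0.05Q.
Competitive equilibrium: 216.52 − Q = 86 + 0.05Q → Q* = 124.3048, P* = 92.2152.
At Q = 87: demand price = 216.52 − 1·87 = 129.52; supply price = 86 + 0.05·87 = 90.35.
ΔQ = 124.3048 − 87 = 37.3048; wedge = 129.52 − 90.35 = 39.17.
The triangle = ½ × 37.3048 × 39.17 = $730.61 thousand.

$730.61 thousand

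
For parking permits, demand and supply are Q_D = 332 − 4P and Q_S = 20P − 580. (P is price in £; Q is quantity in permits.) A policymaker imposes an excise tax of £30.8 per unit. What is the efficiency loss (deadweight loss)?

In inverse form: demand P = 83 − 0.25Q, supply P = 29 + 0.05Q.
Competitive equilibrium: 83 − 0.25Q = 29 + 0.05Q → Q* = 180, P* = 38.
With the tax, the buyer price exceeds the seller price by 30.8: (83 − 0.25Q) − (29 + 0.05Q) = 30.8 → Q' = 77.3333.
ΔQ = 180 − 77.3333 = 102.6667; the wedge equals the tax, 30.8.
The triangle = ½ × 102.6667 × 30.8 = £1581.07.

£1581.07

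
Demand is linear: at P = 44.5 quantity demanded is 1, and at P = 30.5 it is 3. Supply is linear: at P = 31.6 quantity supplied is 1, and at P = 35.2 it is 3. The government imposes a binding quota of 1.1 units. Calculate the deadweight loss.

8.21

Demand slope = (30.5 − 44.5)/(3 − 1) = −7, so P = 51.5 − 7Q.
Supply slope = (35.2 − 31.6)/(3 − 1) = 1.8, so P = 29.8 + 1.8Q.
Competitive equilibrium: 51.5 − 7Q = 29.8 + 1.8Q → Q* = 2.4659, P* = 34.2386.
At Q = 1.1: demand price = 51.5 − 7·1.1 = 43.8; supply price = 29.8 + 1.8·1.1 = 31.78.
ΔQ = 2.4659 − 1.1 = 1.3659; wedge = 43.8 − 31.78 = 12.02.
Welfare loss = ½ × 1.3659 × 12.02 = 8.21.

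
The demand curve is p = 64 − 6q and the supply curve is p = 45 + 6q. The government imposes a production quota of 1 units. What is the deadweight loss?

2.04

Competitive equilibrium: 64 − 6q = 45 + 6q → q* = 1.5833, p* = 54.5.
At q = 1: demand price = 64 − 6·1 = 58; supply price = 45 + 6·1 = 51.
Δq = 1.5833 − 1 = 0.5833; wedge = 58 − 51 = 7.
Welfare loss = ½ × 0.5833 × 7 = 2.04.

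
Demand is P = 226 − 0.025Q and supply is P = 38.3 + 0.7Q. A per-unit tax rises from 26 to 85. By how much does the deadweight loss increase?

4516.55

Competitive equilibrium: 226 − 0.025Q = 38.3 + 0.7Q → Q* = 258.8966, P* = 219.5276.
For a per-unit tax t: ΔQ = t/0.725, so DWL = ½·t·(t/0.725) = t²/1.45.
At t = 26: DWL = 466.207. At t = 85: DWL = 4982.759.
Increase = 4982.759 − 466.207 = 4516.55.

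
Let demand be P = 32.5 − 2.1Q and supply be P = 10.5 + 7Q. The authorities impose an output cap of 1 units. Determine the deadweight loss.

9.14

Competitive equilibrium: 32.5 − 2.1Q = 10.5 + 7Q → Q* = 2.4176, P* = 27.4231.
At Q = 1: demand price = 32.5 − 2.1·1 = 30.4; supply price = 10.5 + 7·1 = 17.5.
ΔQ = 2.4176 − 1 = 1.4176; wedge = 30.4 − 17.5 = 12.9.
Deadweight loss = ½ × 1.4176 × 12.9 = 9.14.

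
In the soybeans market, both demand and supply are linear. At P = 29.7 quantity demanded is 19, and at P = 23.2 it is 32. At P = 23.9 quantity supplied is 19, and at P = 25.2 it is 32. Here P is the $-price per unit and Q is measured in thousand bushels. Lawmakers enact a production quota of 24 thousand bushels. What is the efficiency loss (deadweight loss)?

Demand slope = (23.2 − 29.7)/(32 − 19) = −0.5, so P = 39.2 − 0.5Q.
Supply slope = (25.2 − 23.9)/(32 − 19) = 0.1, so P = 22 + 0.1Q.
Competitive equilibrium: 39.2 − 0.5Q = 22 + 0.1Q → Q* = 28.6667, P* = 24.8667.
At Q = 24: demand price = 39.2 − 0.5·24 = 27.2; supply price = 22 + 0.1·24 = 24.4.
ΔQ = 28.6667 − 24 = 4.6667; wedge = 27.2 − 24.4 = 2.8.
DWL = ½ × 4.6667 × 2.8 = $6.53 thousand.

$6.53 thousand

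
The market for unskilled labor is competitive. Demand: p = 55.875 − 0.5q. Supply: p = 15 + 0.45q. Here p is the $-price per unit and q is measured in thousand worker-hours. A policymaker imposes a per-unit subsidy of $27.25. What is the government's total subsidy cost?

Competitive equilibrium: 55.875 − 0.5q = 15 + 0.45q → q* = 43.0263, p* = 34.3618.
The subsidy lowers effective supply by 27.25: p = 0.45q − 12.25.
New quantity: 55.875 − 0.5q = 0.45q − 12.25 → q' = 71.7105.
Total subsidy cost = 27.25 × 71.7105 = $1954.11 thousand.

$1954.11 thousand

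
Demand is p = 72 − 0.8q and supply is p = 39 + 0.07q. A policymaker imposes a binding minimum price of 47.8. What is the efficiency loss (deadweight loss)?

Competitive equilibrium: 72 − 0.8q = 39 + 0.07q → q* = 37.931, p* = 41.6552.
At the floor p = 47.8, quantity demanded = (72 − 47.8)/0.8 = 30.25.
Sellers' marginal cost at q' = 30.25: 39 + 0.07·30.25 = 41.1175.
Δq = 37.931 − 30.25 = 7.681; wedge = 47.8 − 41.1175 = 6.6825.
DWL = ½ × 7.681 × 6.6825 = 25.66.

25.66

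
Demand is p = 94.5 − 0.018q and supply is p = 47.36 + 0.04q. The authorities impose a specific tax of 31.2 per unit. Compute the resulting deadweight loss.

8391.72

Competitive equilibrium: 94.5 − 0.018q = 47.36 + 0.04q → q* = 812.7586, p* = 79.8703.
With the tax, the buyer price exceeds the seller price by 31.2: (94.5 − 0.018q) − (47.36 + 0.04q) = 31.2 → q' = 274.8276.
Δq = 812.7586 − 274.8276 = 537.931; the wedge equals the tax, 31.2.
DWL = ½ × 537.931 × 31.2 = 8391.72.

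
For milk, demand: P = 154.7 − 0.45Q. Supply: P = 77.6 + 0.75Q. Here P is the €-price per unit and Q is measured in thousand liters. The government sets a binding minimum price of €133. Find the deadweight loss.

€154.13 thousand

Competitive equilibrium: 154.7 − 0.45Q = 77.6 + 0.75Q → Q* = 64.25, P* = 125.7875.
At the floor P = 133, quantity demanded = (154.7 − 133)/0.45 = 48.2222.
Sellers' marginal cost at Q' = 48.2222: 77.6 + 0.75·48.2222 = 113.7667.
ΔQ = 64.25 − 48.2222 = 16.0278; wedge = 133 − 113.7667 = 19.2333.
DWL = ½ × 16.0278 × 19.2333 = €154.13 thousand.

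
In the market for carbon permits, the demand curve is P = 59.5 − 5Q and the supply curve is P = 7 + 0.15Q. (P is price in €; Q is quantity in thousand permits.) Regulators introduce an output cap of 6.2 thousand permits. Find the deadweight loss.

€41.08 thousand

Competitive equilibrium: 59.5 − 5Q = 7 + 0.15Q → Q* = 10.1942, P* = 8.5291.
At Q = 6.2: demand price = 59.5 − 5·6.2 = 28.5; supply price = 7 + 0.15·6.2 = 7.93.
ΔQ = 10.1942 − 6.2 = 3.9942; wedge = 28.5 − 7.93 = 20.57.
Welfare loss = ½ × 3.9942 × 20.57 = €41.08 thousand.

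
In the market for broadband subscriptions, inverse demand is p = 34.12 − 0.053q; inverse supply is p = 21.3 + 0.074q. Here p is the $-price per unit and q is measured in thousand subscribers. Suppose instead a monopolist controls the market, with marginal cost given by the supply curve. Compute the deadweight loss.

Competitive equilibrium: 34.12 − 0.053q = 21.3 + 0.074q → q* = 100.9449, p* = 28.7699.
Marginal revenue: MR = 34.12 − 0.106q. Set MR = MC: 34.12 − 0.106q = 21.3 + 0.074q → q_m = 71.2222.
Price p_m = 34.12 − 0.053·71.2222 = 30.3452; MC(q_m) = 21.3 + 0.074·71.2222 = 26.5704.
Competitive q* = 100.9449, so Δq = 29.7227; wedge = 30.3452 − 26.5704 = 3.7748.
DWL = ½ × 29.7227 × 3.7748 = $56.10 thousand.

$56.10 thousand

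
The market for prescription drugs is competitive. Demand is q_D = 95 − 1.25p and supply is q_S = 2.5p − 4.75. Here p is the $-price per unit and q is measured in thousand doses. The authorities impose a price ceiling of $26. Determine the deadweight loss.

$1.35 thousand

In inverse form: demand p = 76 − 0.8q, supply p = 1.9 + 0.4q.
Competitive equilibrium: 76 − 0.8q = 1.9 + 0.4q → q* = 61.75, p* = 26.6.
At the ceiling p = 26, quantity supplied = (26 − 1.9)/0.4 = 60.25.
Willingness to pay at q' = 60.25: 76 − 0.8·60.25 = 27.8.
Δq = 61.75 − 60.25 = 1.5; wedge = 27.8 − 26 = 1.8.
Deadweight loss = ½ × 1.5 × 1.8 = $1.35 thousand.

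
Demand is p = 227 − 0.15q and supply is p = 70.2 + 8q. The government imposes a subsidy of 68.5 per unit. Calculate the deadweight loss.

287.87

Competitive equilibrium: 227 − 0.15q = 70.2 + 8q → q* = 19.2393, p* = 224.1141.
The subsidy lowers effective supply by 68.5: p = 1.7 + 8q.
New quantity: 227 − 0.15q = 1.7 + 8q → q' = 27.6442.
Overproduction Δq = 27.6442 − 19.2393 = 8.4049; wedge = subsidy = 68.5.
Welfare loss = ½ × 8.4049 × 68.5 = 287.87.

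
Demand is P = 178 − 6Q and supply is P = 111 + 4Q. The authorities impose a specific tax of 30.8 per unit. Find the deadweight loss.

47.432

Competitive equilibrium: 178 − 6Q = 111 + 4Q → Q* = 6.7, P* = 137.8.
With the tax, the buyer price exceeds the seller price by 30.8: (178 − 6Q) − (111 + 4Q) = 30.8 → Q' = 3.62.
ΔQ = 6.7 − 3.62 = 3.08; the wedge equals the tax, 30.8.
Welfare loss = ½ × 3.08 × 30.8 = 47.432.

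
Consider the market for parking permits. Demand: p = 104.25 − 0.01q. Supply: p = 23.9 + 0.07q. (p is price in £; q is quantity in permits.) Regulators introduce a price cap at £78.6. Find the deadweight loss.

£1988.20

Competitive equilibrium: 104.25 − 0.01q = 23.9 + 0.07q → q* = 1004.375, p* = 94.2063.
At the ceiling p = 78.6, quantity supplied = (78.6 − 23.9)/0.07 = 781.4286.
Willingness to pay at q' = 781.4286: 104.25 − 0.01·781.4286 = 96.4357.
Δq = 1004.375 − 781.4286 = 222.9464; wedge = 96.4357 − 78.6 = 17.8357.
Welfare loss = ½ × 222.9464 × 17.8357 = £1988.20.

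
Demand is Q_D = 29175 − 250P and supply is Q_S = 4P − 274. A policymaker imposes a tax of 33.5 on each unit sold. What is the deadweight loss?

In inverse form: demand P = 116.7 − 0.004Q, supply P = 68.5 + 0.25Q.
Competitive equilibrium: 116.7 − 0.004Q = 68.5 + 0.25Q → Q* = 189.7638, P* = 115.9409.
With the tax, the buyer price exceeds the seller price by 33.5: (116.7 − 0.004Q) − (68.5 + 0.25Q) = 33.5 → Q' = 57.874.
ΔQ = 189.7638 − 57.874 = 131.8898; the wedge equals the tax, 33.5.
DWL = ½ × 131.8898 × 33.5 = 2209.15.

2209.15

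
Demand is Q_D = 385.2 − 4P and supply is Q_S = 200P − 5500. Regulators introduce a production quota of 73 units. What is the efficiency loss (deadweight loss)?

In inverse form: demand P = 96.3 − 0.25Q, supply P = 27.5 + 0.005Q.
Competitive equilibrium: 96.3 − 0.25Q = 27.5 + 0.005Q → Q* = 269.8039, P* = 28.849.
At Q = 73: demand price = 96.3 − 0.25·73 = 78.05; supply price = 27.5 + 0.005·73 = 27.865.
ΔQ = 269.8039 − 73 = 196.8039; wedge = 78.05 − 27.865 = 50.185.
The triangle = ½ × 196.8039 × 50.185 = 4938.30.

4938.30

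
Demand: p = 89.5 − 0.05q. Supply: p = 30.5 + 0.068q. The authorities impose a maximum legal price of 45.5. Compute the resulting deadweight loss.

Competitive equilibrium: 89.5 − 0.05q = 30.5 + 0.068q → q* = 500, p* = 64.5.
At the ceiling p = 45.5, quantity supplied = (45.5 − 30.5)/0.068 = 220.5882.
Willingness to pay at q' = 220.5882: 89.5 − 0.05·220.5882 = 78.4706.
Δq = 500 − 220.5882 = 279.4118; wedge = 78.4706 − 45.5 = 32.9706.
Deadweight loss = ½ × 279.4118 × 32.9706 = 4606.19.

4606.19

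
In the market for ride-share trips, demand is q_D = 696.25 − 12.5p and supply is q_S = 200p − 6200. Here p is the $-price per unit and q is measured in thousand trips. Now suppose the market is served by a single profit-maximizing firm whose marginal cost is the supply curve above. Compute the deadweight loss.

In inverse form: demand p = 55.7 − 0.08q, supply p = 31 + 0.005q.
Competitive equilibrium: 55.7 − 0.08q = 31 + 0.005q → q* = 290.5882, p* = 32.4529.
Marginal revenue: MR = 55.7 − 0.16q. Set MR = MC: 55.7 − 0.16q = 31 + 0.005q → q_m = 149.697.
Price p_m = 55.7 − 0.08·149.697 = 43.7242; MC(q_m) = 31 + 0.005·149.697 = 31.7485.
Competitive q* = 290.5882, so Δq = 140.8912; wedge = 43.7242 − 31.7485 = 11.9757.
DWL = ½ × 140.8912 × 11.9757 = $843.64 thousand.

$843.64 thousand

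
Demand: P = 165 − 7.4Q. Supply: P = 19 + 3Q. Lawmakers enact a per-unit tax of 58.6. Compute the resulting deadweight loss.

165.09

Competitive equilibrium: 165 − 7.4Q = 19 + 3Q → Q* = 14.03846, P* = 61.11538.
With the tax, the buyer price exceeds the seller price by 58.6: (165 − 7.4Q) − (19 + 3Q) = 58.6 → Q' = 8.40385.
ΔQ = 14.03846 − 8.40385 = 5.63461; the wedge equals the tax, 58.6.
Welfare loss = ½ × 5.63461 × 58.6 = 165.09.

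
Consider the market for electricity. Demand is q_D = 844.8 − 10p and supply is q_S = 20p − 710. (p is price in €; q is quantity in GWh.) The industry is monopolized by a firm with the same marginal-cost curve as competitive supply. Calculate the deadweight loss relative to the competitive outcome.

In inverse form: demand p = 84.48 − 0.1q, supply p = 35.5 + 0.05q.
Competitive equilibrium: 84.48 − 0.1q = 35.5 + 0.05q → q* = 326.5333, p* = 51.8267.
Marginal revenue: MR = 84.48 − 0.2q. Set MR = MC: 84.48 − 0.2q = 35.5 + 0.05q → q_m = 195.92.
Price p_m = 84.48 − 0.1·195.92 = 64.888; MC(q_m) = 35.5 + 0.05·195.92 = 45.296.
Competitive q* = 326.5333, so Δq = 130.6133; wedge = 64.888 − 45.296 = 19.592.
Deadweight loss = ½ × 130.6133 × 19.592 = €1279.49.

€1279.49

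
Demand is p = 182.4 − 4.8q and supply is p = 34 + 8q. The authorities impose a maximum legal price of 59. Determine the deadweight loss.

Competitive equilibrium: 182.4 − 4.8q = 34 + 8q → q* = 11.5938, p* = 126.75.
At the ceiling p = 59, quantity supplied = (59 − 34)/8 = 3.125.
Willingness to pay at q' = 3.125: 182.4 − 4.8·3.125 = 167.4.
Δq = 11.5938 − 3.125 = 8.4688; wedge = 167.4 − 59 = 108.4.
Deadweight loss = ½ × 8.4688 × 108.4 = 459.01.

459.01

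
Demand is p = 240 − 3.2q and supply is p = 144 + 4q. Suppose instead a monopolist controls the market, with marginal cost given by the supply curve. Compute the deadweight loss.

60.59

Competitive equilibrium: 240 − 3.2q = 144 + 4q → q* = 13.3333, p* = 197.3333.
Marginal revenue: MR = 240 − 6.4q. Set MR = MC: 240 − 6.4q = 144 + 4q → q_m = 9.2308.
Price p_m = 240 − 3.2·9.2308 = 210.4614; MC(q_m) = 144 + 4·9.2308 = 180.9232.
Competitive q* = 13.3333, so Δq = 4.1025; wedge = 210.4614 − 180.9232 = 29.5382.
Deadweight loss = ½ × 4.1025 × 29.5382 = 60.59.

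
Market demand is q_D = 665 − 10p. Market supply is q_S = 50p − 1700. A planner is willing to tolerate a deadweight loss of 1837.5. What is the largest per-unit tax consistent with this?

In inverse form: demand p = 66.5 − 0.1q, supply p = 34 + 0.02q.
Competitive equilibrium: 66.5 − 0.1q = 34 + 0.02q → q* = 270.8333, p* = 39.4167.
A tax t gives Δq = t/0.12 and wedge t, so DWL = t²/0.24.
t²/0.24 = 1837.5 → t² = 441 → t = 21.

21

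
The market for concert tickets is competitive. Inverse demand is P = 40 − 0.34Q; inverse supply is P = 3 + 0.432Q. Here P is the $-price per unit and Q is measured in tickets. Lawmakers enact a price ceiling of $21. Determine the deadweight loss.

Competitive equilibrium: 40 − 0.34Q = 3 + 0.432Q → Q* = 47.9275, P* = 23.7047.
At the ceiling P = 21, quantity supplied = (21 − 3)/0.432 = 41.6667.
Willingness to pay at Q' = 41.6667: 40 − 0.34·41.6667 = 25.8333.
ΔQ = 47.9275 − 41.6667 = 6.2608; wedge = 25.8333 − 21 = 4.8333.
The triangle = ½ × 6.2608 × 4.8333 = $15.13.

$15.13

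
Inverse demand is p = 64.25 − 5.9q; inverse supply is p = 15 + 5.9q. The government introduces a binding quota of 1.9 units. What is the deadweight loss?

30.50

Competitive equilibrium: 64.25 − 5.9q = 15 + 5.9q → q* = 4.1737, p* = 39.625.
At q = 1.9: demand price = 64.25 − 5.9·1.9 = 53.04; supply price = 15 + 5.9·1.9 = 26.21.
Δq = 4.1737 − 1.9 = 2.2737; wedge = 53.04 − 26.21 = 26.83.
Deadweight loss = ½ × 2.2737 × 26.83 = 30.50.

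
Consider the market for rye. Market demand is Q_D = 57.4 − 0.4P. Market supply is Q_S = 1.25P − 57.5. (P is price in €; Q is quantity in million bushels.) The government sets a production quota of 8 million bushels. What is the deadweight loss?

€765.94 million

In inverse form: demand P = 143.5 − 2.5Q, supply P = 46 + 0.8Q.
Competitive equilibrium: 143.5 − 2.5Q = 46 + 0.8Q → Q* = 29.5455, P* = 69.6364.
At Q = 8: demand price = 143.5 − 2.5·8 = 123.5; supply price = 46 + 0.8·8 = 52.4.
ΔQ = 29.5455 − 8 = 21.5455; wedge = 123.5 − 52.4 = 71.1.
DWL = ½ × 21.5455 × 71.1 = €765.94 million.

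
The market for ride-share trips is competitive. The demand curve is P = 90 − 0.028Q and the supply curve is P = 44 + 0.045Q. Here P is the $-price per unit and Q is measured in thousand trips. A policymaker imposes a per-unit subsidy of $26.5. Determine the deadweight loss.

$4809.93 thousand

Competitive equilibrium: 90 − 0.028Q = 44 + 0.045Q → Q* = 630.137, P* = 72.3562.
The subsidy lowers effective supply by 26.5: P = 17.5 + 0.045Q.
New quantity: 90 − 0.028Q = 17.5 + 0.045Q → Q' = 993.1507.
Overproduction ΔQ = 993.1507 − 630.137 = 363.0137; wedge = subsidy = 26.5.
Deadweight loss = ½ × 363.0137 × 26.5 = $4809.93 thousand.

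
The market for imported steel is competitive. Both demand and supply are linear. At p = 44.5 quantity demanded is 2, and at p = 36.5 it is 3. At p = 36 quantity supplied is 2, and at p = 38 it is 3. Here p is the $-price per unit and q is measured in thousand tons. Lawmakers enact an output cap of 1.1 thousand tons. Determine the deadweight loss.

$15.31 thousand

Demand slope = (36.5 − 44.5)/(3 − 2) = −8, so p = 60.5 − 8q.
Supply slope = (38 − 36)/(3 − 2) = 2, so p = 32 + 2q.
Competitive equilibrium: 60.5 − 8q = 32 + 2q → q* = 2.85, p* = 37.7.
At q = 1.1: demand price = 60.5 − 8·1.1 = 51.7; supply price = 32 + 2·1.1 = 34.2.
Δq = 2.85 − 1.1 = 1.75; wedge = 51.7 − 34.2 = 17.5.
Deadweight loss = ½ × 1.75 × 17.5 = $15.31 thousand.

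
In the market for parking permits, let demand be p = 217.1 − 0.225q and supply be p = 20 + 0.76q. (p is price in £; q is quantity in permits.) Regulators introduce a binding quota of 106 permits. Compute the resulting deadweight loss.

£4361.14

Competitive equilibrium: 217.1 − 0.225q = 20 + 0.76q → q* = 200.101523, p* = 172.077157.
At q = 106: demand price = 217.1 − 0.225·106 = 193.25; supply price = 20 + 0.76·106 = 100.56.
Δq = 200.101523 − 106 = 94.101523; wedge = 193.25 − 100.56 = 92.69.
Welfare loss = ½ × 94.101523 × 92.69 = £4361.14.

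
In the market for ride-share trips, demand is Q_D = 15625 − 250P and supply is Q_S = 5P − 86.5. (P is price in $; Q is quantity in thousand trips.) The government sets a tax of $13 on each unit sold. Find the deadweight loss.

In inverse form: demand P = 62.5 − 0.004Q, supply P = 17.3 + 0.2Q.
Competitive equilibrium: 62.5 − 0.004Q = 17.3 + 0.2Q → Q* = 221.5686, P* = 61.6137.
With the tax, the buyer price exceeds the seller price by 13: (62.5 − 0.004Q) − (17.3 + 0.2Q) = 13 → Q' = 157.8431.
ΔQ = 221.5686 − 157.8431 = 63.7255; the wedge equals the tax, 13.
The triangle = ½ × 63.7255 × 13 = $414.22 thousand.

$414.22 thousand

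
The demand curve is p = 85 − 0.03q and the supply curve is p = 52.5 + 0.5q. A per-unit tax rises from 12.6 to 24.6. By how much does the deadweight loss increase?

421.13

Competitive equilibrium: 85 − 0.03q = 52.5 + 0.5q → q* = 61.3208, p* = 83.1604.
For a per-unit tax t: Δq = t/0.53, so DWL = ½·t·(t/0.53) = t²/1.06.
At t = 12.6: DWL = 149.774. At t = 24.6: DWL = 570.906.
Increase = 570.906 − 149.774 = 421.13.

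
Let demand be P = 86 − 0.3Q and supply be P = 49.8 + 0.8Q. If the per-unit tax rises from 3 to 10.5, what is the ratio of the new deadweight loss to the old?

Competitive equilibrium: 86 − 0.3Q = 49.8 + 0.8Q → Q* = 32.9091, P* = 76.1273.
For a per-unit tax t: ΔQ = t/1.1, so DWL = ½·t·(t/1.1) = t²/2.2.
At t = 3: DWL = 4.091. At t = 10.5: DWL = 50.114.
Ratio = (10.5/3)² = 12.25.

12.25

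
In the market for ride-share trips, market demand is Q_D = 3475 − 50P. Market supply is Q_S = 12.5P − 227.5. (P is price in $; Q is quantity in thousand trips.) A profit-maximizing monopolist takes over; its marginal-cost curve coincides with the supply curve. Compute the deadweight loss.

$365.51 thousand

In inverse form: demand P = 69.5 − 0.02Q, supply P = 18.2 + 0.08Q.
Competitive equilibrium: 69.5 − 0.02Q = 18.2 + 0.08Q → Q* = 513, P* = 59.24.
Marginal revenue: MR = 69.5 − 0.04Q. Set MR = MC: 69.5 − 0.04Q = 18.2 + 0.08Q → Q_m = 427.5.
Price P_m = 69.5 − 0.02·427.5 = 60.95; MC(Q_m) = 18.2 + 0.08·427.5 = 52.4.
Competitive Q* = 513, so ΔQ = 85.5; wedge = 60.95 − 52.4 = 8.55.
Welfare loss = ½ × 85.5 × 8.55 = $365.51 thousand.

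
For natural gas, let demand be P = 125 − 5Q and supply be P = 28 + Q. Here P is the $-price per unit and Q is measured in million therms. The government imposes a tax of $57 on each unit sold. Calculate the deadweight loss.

Competitive equilibrium: 125 − 5Q = 28 + Q → Q* = 16.1667, P* = 44.1667.
With the tax, the buyer price exceeds the seller price by 57: (125 − 5Q) − (28 + Q) = 57 → Q' = 6.6667.
ΔQ = 16.1667 − 6.6667 = 9.5; the wedge equals the tax, 57.
The triangle = ½ × 9.5 × 57 = $270.75 million.

$270.75 million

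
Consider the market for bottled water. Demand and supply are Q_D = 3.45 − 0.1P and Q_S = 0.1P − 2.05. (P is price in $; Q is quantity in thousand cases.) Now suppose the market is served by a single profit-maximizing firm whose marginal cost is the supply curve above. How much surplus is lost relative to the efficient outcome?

$0.54 thousand

In inverse form: demand P = 34.5 − 10Q, supply P = 20.5 + 10Q.
Competitive equilibrium: 34.5 − 10Q = 20.5 + 10Q → Q* = 0.7, P* = 27.5.
Marginal revenue: MR = 34.5 − 20Q. Set MR = MC: 34.5 − 20Q = 20.5 + 10Q → Q_m = 0.4667.
Price P_m = 34.5 − 10·0.4667 = 29.833; MC(Q_m) = 20.5 + 10·0.4667 = 25.167.
Competitive Q* = 0.7, so ΔQ = 0.2333; wedge = 29.833 − 25.167 = 4.666.
Welfare loss = ½ × 0.2333 × 4.666 = $0.54 thousand.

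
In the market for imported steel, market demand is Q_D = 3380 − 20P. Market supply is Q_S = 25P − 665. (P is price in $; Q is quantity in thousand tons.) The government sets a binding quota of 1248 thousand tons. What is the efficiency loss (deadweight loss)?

$5026.70 thousand

In inverse form: demand P = 169 − 0.05Q, supply P = 26.6 + 0.04Q.
Competitive equilibrium: 169 − 0.05Q = 26.6 + 0.04Q → Q* = 1582.2222, P* = 89.8889.
At Q = 1248: demand price = 169 − 0.05·1248 = 106.6; supply price = 26.6 + 0.04·1248 = 76.52.
ΔQ = 1582.2222 − 1248 = 334.2222; wedge = 106.6 − 76.52 = 30.08.
DWL = ½ × 334.2222 × 30.08 = $5026.70 thousand.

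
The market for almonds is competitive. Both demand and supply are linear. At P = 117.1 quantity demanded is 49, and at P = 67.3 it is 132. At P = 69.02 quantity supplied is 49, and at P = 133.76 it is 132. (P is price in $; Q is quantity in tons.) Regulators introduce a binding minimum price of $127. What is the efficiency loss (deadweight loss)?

$1818.74

Demand slope = (67.3 − 117.1)/(132 − 49) = −0.6, so P = 146.5 − 0.6Q.
Supply slope = (133.76 − 69.02)/(132 − 49) = 0.78, so P = 30.8 + 0.78Q.
Competitive equilibrium: 146.5 − 0.6Q = 30.8 + 0.78Q → Q* = 83.8406, P* = 96.1957.
At the floor P = 127, quantity demanded = (146.5 − 127)/0.6 = 32.5.
Sellers' marginal cost at Q' = 32.5: 30.8 + 0.78·32.5 = 56.15.
ΔQ = 83.8406 − 32.5 = 51.3406; wedge = 127 − 56.15 = 70.85.
Welfare loss = ½ × 51.3406 × 70.85 = $1818.74.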